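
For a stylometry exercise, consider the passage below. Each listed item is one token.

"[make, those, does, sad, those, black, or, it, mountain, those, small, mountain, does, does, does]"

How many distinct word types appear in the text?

Distinct types: {black, does, it, make, mountain, or, sad, small, those}
V = 9

9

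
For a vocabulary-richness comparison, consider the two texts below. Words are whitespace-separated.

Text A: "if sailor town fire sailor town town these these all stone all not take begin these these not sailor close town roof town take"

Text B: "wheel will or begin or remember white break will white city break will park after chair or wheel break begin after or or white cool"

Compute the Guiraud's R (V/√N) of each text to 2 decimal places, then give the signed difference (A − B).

0.05

A: V=12, N=24, R=2.45
B: V=12, N=25, R=2.40
Difference = 2.45 − 2.40 = 0.05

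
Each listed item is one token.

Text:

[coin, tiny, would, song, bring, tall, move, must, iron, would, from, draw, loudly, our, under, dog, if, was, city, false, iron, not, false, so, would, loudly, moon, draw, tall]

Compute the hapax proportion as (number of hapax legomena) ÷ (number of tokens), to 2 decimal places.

Frequencies: would:3, tall:2, iron:2, draw:2, loudly:2, false:2, coin:1, tiny:1, song:1, bring:1, move:1, must:1, from:1, our:1, under:1, dog:1, if:1, was:1, city:1, not:1, … (2 more, each freq 1)
Hapax count = 16; token count = 29.
Ratio = 16 / 29 = 0.55

0.55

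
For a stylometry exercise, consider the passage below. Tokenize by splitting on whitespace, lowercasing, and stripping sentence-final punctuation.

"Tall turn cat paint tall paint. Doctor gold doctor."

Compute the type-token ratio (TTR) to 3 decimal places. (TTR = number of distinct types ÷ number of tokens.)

N = 9 tokens, V = 6 types.
TTR = V / N = 6 / 9 = 0.667

0.667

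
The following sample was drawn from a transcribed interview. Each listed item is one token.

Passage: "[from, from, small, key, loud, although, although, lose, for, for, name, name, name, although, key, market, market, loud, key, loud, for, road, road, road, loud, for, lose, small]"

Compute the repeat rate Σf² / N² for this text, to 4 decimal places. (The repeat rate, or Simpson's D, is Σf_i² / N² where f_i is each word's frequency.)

0.1071

Frequencies: loud:4, for:4, key:3, although:3, name:3, road:3, from:2, small:2, lose:2, market:2
Σf² = 84; N² = 784
Repeat rate = 84 / 784 = 0.1071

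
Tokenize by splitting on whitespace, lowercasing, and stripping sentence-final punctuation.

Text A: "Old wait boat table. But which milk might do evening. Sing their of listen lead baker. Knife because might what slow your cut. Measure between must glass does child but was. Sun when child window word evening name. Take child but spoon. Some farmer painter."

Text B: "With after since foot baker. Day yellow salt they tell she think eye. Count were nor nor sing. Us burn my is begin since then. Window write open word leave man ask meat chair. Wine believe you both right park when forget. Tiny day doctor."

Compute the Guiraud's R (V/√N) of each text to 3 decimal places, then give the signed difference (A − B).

A: V=39, N=45, R=5.814
B: V=42, N=45, R=6.261
Difference = 5.814 − 6.261 = -0.447

-0.447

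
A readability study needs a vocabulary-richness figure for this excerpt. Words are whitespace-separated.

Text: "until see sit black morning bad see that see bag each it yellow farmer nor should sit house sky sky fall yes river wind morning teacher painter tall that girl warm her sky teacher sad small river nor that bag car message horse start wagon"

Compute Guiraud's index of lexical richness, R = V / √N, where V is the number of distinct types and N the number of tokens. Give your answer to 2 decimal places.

4.92

N = 45, V = 33.
√N = 6.708204
R = 33 / 6.708204 = 4.92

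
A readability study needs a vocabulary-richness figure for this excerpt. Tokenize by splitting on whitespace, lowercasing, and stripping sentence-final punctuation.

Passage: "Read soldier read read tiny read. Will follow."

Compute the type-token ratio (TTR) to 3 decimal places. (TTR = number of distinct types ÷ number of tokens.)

N = 8 tokens, V = 5 types.
TTR = V / N = 5 / 8 = 0.625

0.625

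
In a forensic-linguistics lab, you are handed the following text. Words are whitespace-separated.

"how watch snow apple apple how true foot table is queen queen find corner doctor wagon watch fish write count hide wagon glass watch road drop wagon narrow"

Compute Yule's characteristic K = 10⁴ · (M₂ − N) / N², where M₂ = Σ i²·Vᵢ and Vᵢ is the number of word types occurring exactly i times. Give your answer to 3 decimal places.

229.592

Frequencies: watch:3, wagon:3, how:2, apple:2, queen:2, snow:1, true:1, foot:1, table:1, is:1, find:1, corner:1, doctor:1, fish:1, write:1, count:1, hide:1, glass:1, road:1, drop:1, … (1 more, each freq 1)
N = 28. Frequency spectrum: V_1=16, V_2=3, V_3=2
M₂ = 1²·16 + 2²·3 + 3²·2 = 46
K = 10000 × (46 − 28) / 28² = 229.592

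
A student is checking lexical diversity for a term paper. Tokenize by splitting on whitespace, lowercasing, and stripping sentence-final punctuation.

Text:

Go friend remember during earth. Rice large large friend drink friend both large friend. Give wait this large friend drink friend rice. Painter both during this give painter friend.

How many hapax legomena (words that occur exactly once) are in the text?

Frequencies: friend:7, large:4, during:2, rice:2, drink:2, both:2, give:2, this:2, painter:2, go:1, remember:1, earth:1, wait:1
Hapax (freq=1): earth, go, remember, wait

4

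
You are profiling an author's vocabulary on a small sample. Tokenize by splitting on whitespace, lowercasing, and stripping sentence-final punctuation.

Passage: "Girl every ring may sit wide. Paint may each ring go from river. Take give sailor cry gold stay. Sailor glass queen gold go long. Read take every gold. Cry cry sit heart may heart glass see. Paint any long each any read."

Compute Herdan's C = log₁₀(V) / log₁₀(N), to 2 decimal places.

0.84

N = 43, V = 24.
log₁₀(V) = 1.380211, log₁₀(N) = 1.633468
C = 1.380211 / 1.633468 = 0.84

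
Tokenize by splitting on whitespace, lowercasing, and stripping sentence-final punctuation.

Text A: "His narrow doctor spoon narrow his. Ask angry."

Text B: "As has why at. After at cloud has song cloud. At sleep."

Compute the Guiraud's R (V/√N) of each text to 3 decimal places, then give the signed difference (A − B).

-0.188

A: V=6, N=8, R=2.121
B: V=8, N=12, R=2.309
Difference = 2.121 − 2.309 = -0.188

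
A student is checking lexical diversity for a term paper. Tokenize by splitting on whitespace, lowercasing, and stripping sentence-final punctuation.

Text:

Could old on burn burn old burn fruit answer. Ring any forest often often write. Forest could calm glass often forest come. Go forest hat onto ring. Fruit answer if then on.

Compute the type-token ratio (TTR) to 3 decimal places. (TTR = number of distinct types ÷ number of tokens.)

N = 32 tokens, V = 19 types.
TTR = V / N = 19 / 32 = 0.594

0.594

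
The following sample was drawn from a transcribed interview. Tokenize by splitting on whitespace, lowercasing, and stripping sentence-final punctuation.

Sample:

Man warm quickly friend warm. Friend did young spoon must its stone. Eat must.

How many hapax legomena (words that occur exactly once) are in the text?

8

Frequencies: warm:2, friend:2, must:2, man:1, quickly:1, did:1, young:1, spoon:1, its:1, stone:1, eat:1
Hapax (freq=1): did, eat, its, man, quickly, spoon, stone, young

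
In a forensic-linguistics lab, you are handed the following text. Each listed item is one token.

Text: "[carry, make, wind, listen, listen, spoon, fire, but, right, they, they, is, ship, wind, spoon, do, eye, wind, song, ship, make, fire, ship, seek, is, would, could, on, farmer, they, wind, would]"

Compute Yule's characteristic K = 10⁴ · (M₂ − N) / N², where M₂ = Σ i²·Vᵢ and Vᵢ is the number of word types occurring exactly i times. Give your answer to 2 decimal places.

Frequencies: wind:4, they:3, ship:3, make:2, listen:2, spoon:2, fire:2, is:2, would:2, carry:1, but:1, right:1, do:1, eye:1, song:1, seek:1, could:1, on:1, farmer:1
N = 32. Frequency spectrum: V_1=10, V_2=6, V_3=2, V_4=1
M₂ = 1²·10 + 2²·6 + 3²·2 + 4²·1 = 68
K = 10000 × (68 − 32) / 32² = 351.56

351.56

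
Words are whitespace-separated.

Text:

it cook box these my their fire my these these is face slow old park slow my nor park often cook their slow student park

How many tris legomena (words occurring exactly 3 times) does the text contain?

Frequencies: these:3, my:3, slow:3, park:3, cook:2, their:2, it:1, box:1, fire:1, is:1, face:1, old:1, nor:1, often:1, student:1
Words with frequency 3: my, park, slow, these

4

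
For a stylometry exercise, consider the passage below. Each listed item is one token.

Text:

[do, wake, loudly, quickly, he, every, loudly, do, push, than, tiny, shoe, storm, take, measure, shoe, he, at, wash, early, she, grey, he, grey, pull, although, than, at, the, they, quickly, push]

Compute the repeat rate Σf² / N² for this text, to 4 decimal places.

Frequencies: he:3, do:2, loudly:2, quickly:2, push:2, than:2, shoe:2, at:2, grey:2, wake:1, every:1, tiny:1, storm:1, take:1, measure:1, wash:1, early:1, she:1, pull:1, although:1, … (2 more, each freq 1)
Σf² = 54; N² = 1024
Repeat rate = 54 / 1024 = 0.0527

0.0527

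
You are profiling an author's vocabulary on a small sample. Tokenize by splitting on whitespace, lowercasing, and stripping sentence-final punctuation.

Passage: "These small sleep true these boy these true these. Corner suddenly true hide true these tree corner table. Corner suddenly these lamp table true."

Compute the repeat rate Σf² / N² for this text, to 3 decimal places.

Frequencies: these:6, true:5, corner:3, suddenly:2, table:2, small:1, sleep:1, boy:1, hide:1, tree:1, lamp:1
Σf² = 84; N² = 576
Repeat rate = 84 / 576 = 0.146

0.146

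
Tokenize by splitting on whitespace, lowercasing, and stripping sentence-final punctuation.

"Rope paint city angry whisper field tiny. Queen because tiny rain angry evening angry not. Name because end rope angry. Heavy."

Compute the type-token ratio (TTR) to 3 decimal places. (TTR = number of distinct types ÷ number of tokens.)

0.714

N = 21 tokens, V = 15 types.
TTR = V / N = 15 / 21 = 0.714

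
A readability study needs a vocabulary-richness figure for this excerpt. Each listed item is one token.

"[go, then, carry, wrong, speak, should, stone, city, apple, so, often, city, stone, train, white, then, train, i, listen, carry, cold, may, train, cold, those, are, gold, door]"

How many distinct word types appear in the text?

Distinct types: {apple, are, carry, city, cold, door, go, gold, i, listen, may, often, should, so, speak, stone, then, those, train, white, wrong}
V = 21

21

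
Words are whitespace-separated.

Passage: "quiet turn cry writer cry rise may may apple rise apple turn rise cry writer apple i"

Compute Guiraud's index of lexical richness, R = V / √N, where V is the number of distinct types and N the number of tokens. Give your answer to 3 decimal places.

N = 17, V = 8.
√N = 4.123106
R = 8 / 4.123106 = 1.940

1.940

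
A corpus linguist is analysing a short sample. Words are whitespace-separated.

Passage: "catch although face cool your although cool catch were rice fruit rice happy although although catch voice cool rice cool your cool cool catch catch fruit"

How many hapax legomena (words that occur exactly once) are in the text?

4

Frequencies: cool:6, catch:5, although:4, rice:3, your:2, fruit:2, face:1, were:1, happy:1, voice:1
Hapax (freq=1): face, happy, voice, were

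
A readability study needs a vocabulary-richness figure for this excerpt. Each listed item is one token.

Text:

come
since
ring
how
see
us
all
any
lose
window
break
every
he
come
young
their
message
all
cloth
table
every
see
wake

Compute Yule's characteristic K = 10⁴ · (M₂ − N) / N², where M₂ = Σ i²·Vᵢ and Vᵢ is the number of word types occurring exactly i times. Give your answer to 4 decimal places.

Frequencies: come:2, see:2, all:2, every:2, since:1, ring:1, how:1, us:1, any:1, lose:1, window:1, break:1, he:1, young:1, their:1, message:1, cloth:1, table:1, wake:1
N = 23. Frequency spectrum: V_1=15, V_2=4
M₂ = 1²·15 + 2²·4 = 31
K = 10000 × (31 − 23) / 23² = 151.2287

151.2287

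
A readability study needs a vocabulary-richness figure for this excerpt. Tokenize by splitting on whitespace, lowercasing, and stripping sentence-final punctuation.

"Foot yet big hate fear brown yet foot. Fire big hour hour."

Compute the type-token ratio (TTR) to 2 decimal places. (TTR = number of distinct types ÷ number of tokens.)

0.67

N = 12 tokens, V = 8 types.
TTR = V / N = 8 / 12 = 0.67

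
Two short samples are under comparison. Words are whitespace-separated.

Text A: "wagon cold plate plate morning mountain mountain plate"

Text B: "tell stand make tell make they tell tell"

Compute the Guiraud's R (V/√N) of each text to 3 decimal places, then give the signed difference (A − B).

0.354

A: V=5, N=8, R=1.768
B: V=4, N=8, R=1.414
Difference = 1.768 − 1.414 = 0.354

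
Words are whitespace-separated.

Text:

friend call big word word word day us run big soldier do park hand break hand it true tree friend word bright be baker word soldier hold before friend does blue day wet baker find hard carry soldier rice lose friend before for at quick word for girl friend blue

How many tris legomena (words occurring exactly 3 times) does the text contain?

Frequencies: word:6, friend:5, soldier:3, big:2, day:2, hand:2, baker:2, before:2, blue:2, for:2, call:1, us:1, run:1, do:1, park:1, break:1, it:1, true:1, tree:1, bright:1, … (12 more, each freq 1)
Words with frequency 3: soldier

1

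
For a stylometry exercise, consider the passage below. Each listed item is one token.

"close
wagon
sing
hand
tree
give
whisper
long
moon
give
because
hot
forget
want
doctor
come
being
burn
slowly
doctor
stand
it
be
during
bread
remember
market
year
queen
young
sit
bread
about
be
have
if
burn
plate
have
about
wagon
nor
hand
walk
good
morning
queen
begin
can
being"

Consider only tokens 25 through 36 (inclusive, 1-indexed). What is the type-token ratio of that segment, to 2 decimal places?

0.92

Segment tokens 25–36: bread, remember, market, year, queen, young, sit, bread, about, be, have, if
Segment N = 12, segment V = 11.
TTR = 11 / 12 = 0.92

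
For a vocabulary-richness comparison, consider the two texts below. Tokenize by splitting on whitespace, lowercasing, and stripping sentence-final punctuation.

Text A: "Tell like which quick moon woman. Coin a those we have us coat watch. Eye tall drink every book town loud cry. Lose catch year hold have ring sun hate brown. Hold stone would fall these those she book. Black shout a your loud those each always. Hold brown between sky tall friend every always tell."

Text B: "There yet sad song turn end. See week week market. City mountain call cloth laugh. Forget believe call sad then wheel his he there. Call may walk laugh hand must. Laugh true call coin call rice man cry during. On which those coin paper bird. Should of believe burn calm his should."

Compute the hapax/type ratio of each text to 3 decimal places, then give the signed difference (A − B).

A: hapax=32, V=43, ratio=0.744
B: hapax=30, V=39, ratio=0.769
Difference = 0.744 − 0.769 = -0.025

-0.025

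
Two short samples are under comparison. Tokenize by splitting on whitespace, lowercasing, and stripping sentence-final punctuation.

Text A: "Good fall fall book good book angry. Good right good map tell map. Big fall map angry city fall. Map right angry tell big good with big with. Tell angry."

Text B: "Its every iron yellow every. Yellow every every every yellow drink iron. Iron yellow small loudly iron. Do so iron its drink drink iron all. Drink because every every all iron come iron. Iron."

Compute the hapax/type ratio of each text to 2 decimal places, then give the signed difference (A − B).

-0.40

A: hapax=1, V=10, ratio=0.10
B: hapax=6, V=12, ratio=0.50
Difference = 0.10 − 0.50 = -0.40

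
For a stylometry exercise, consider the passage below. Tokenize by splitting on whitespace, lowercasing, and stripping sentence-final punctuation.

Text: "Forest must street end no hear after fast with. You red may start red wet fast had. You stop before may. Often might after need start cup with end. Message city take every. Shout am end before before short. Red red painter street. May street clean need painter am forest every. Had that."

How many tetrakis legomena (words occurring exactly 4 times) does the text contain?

1

Frequencies: red:4, street:3, end:3, may:3, before:3, forest:2, after:2, fast:2, with:2, you:2, start:2, had:2, need:2, every:2, am:2, painter:2, must:1, no:1, hear:1, wet:1, … (11 more, each freq 1)
Words with frequency 4: red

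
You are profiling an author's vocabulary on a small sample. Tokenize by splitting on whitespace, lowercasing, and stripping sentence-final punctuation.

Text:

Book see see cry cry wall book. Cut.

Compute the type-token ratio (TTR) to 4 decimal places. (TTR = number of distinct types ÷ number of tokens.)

0.6250

N = 8 tokens, V = 5 types.
TTR = V / N = 5 / 8 = 0.6250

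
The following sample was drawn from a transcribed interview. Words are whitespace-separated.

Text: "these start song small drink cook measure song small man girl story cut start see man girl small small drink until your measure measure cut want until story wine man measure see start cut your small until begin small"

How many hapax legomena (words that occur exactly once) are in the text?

Frequencies: small:6, measure:4, start:3, man:3, cut:3, until:3, song:2, drink:2, girl:2, story:2, see:2, your:2, these:1, cook:1, want:1, wine:1, begin:1
Hapax (freq=1): begin, cook, these, want, wine

5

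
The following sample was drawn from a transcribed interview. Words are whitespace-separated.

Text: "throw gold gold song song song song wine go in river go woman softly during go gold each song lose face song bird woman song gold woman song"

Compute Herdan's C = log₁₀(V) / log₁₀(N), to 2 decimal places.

0.79

N = 28, V = 14.
log₁₀(V) = 1.146128, log₁₀(N) = 1.447158
C = 1.146128 / 1.447158 = 0.79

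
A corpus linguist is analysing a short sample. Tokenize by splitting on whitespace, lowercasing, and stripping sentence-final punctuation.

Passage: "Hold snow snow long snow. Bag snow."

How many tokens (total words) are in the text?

Tokens: hold, snow, snow, long, snow, bag, snow
N = 7

7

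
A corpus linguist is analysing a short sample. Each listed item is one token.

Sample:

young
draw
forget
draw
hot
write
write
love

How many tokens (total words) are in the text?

8

Tokens: young, draw, forget, draw, hot, write, write, love
N = 8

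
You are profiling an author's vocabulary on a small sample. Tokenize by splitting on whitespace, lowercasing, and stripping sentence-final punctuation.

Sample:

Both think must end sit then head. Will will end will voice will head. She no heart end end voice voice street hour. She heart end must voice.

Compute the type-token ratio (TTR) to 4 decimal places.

N = 28 tokens, V = 14 types.
TTR = V / N = 14 / 28 = 0.5000

0.5000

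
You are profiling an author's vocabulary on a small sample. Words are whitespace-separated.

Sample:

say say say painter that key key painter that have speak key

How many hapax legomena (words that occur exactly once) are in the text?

Frequencies: say:3, key:3, painter:2, that:2, have:1, speak:1
Hapax (freq=1): have, speak

2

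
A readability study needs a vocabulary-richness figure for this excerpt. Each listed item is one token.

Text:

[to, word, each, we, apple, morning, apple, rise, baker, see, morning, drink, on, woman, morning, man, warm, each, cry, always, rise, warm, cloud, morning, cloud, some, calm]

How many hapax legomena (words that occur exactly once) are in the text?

13

Frequencies: morning:4, each:2, apple:2, rise:2, warm:2, cloud:2, to:1, word:1, we:1, baker:1, see:1, drink:1, on:1, woman:1, man:1, cry:1, always:1, some:1, calm:1
Hapax (freq=1): always, baker, calm, cry, drink, man, on, see, some, to, we, woman, word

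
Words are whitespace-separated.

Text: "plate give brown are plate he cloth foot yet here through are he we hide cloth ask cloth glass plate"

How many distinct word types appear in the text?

14

Distinct types: {are, ask, brown, cloth, foot, give, glass, he, here, hide, plate, through, we, yet}
V = 14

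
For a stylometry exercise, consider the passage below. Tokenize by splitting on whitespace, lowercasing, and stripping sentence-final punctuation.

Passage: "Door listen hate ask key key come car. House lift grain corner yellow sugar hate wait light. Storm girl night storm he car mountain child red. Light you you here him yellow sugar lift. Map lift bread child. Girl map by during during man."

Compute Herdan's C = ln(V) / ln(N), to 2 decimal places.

0.90

N = 44, V = 30.
ln(V) = 3.401197, ln(N) = 3.784190
C = 3.401197 / 3.784190 = 0.90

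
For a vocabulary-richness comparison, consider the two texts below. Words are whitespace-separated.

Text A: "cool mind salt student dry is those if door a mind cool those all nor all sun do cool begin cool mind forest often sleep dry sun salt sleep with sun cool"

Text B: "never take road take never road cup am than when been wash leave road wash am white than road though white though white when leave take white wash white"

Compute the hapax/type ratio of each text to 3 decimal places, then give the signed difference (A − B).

0.412

A: hapax=11, V=19, ratio=0.579
B: hapax=2, V=12, ratio=0.167
Difference = 0.579 − 0.167 = 0.412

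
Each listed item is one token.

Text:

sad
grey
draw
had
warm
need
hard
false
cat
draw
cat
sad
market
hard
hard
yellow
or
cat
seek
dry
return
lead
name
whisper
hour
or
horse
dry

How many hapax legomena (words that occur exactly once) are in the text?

14

Frequencies: hard:3, cat:3, sad:2, draw:2, or:2, dry:2, grey:1, had:1, warm:1, need:1, false:1, market:1, yellow:1, seek:1, return:1, lead:1, name:1, whisper:1, hour:1, horse:1
Hapax (freq=1): false, grey, had, horse, hour, lead, market, name, need, return, seek, warm, whisper, yellow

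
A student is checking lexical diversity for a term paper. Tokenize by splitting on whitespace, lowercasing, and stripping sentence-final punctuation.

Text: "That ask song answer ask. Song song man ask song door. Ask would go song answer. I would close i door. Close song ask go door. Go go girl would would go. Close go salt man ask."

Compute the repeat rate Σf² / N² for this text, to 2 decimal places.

0.11

Frequencies: ask:6, song:6, go:6, would:4, door:3, close:3, answer:2, man:2, i:2, that:1, girl:1, salt:1
Σf² = 157; N² = 1369
Repeat rate = 157 / 1369 = 0.11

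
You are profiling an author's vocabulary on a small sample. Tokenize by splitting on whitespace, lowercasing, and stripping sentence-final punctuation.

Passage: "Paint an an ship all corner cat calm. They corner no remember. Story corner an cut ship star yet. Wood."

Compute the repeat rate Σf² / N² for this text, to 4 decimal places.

0.0850

Frequencies: an:3, corner:3, ship:2, paint:1, all:1, cat:1, calm:1, they:1, no:1, remember:1, story:1, cut:1, star:1, yet:1, wood:1
Σf² = 34; N² = 400
Repeat rate = 34 / 400 = 0.0850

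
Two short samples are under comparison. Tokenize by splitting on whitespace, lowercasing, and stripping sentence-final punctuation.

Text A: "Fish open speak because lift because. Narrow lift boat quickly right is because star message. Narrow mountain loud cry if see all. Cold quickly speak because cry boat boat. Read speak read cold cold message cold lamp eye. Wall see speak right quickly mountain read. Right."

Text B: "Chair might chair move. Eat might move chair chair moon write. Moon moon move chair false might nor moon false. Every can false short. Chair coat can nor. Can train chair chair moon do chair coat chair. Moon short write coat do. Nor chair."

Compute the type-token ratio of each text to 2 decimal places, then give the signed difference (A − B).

0.18

TTR(A) = 23/46 = 0.50
TTR(B) = 14/44 = 0.32
Difference = 0.50 − 0.32 = 0.18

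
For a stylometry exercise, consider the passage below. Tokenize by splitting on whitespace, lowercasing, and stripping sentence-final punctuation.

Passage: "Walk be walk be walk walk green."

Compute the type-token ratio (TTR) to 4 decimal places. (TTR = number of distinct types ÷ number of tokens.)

N = 7 tokens, V = 3 types.
TTR = V / N = 3 / 7 = 0.4286

0.4286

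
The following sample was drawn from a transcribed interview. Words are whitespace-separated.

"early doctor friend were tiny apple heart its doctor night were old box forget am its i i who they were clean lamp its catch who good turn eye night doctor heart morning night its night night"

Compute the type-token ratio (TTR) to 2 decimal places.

0.62

N = 37 tokens, V = 23 types.
TTR = V / N = 23 / 37 = 0.62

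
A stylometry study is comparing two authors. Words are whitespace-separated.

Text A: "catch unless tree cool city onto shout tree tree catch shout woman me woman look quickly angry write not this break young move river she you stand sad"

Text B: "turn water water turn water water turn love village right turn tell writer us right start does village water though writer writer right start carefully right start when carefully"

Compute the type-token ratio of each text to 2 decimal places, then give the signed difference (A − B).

TTR(A) = 23/28 = 0.82
TTR(B) = 13/29 = 0.45
Difference = 0.82 − 0.45 = 0.37

0.37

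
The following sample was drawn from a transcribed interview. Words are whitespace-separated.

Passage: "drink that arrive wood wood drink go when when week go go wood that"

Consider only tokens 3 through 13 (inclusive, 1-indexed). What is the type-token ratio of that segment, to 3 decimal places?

Segment tokens 3–13: arrive, wood, wood, drink, go, when, when, week, go, go, wood
Segment N = 11, segment V = 6.
TTR = 6 / 11 = 0.545

0.545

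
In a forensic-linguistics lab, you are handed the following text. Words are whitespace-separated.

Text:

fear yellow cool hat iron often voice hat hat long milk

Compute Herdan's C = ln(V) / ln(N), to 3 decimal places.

0.916

N = 11, V = 9.
ln(V) = 2.197225, ln(N) = 2.397895
C = 2.197225 / 2.397895 = 0.916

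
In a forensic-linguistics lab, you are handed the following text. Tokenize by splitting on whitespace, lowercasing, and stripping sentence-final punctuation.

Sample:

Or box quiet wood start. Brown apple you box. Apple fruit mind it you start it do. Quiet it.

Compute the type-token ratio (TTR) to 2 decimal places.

N = 19 tokens, V = 12 types.
TTR = V / N = 12 / 19 = 0.63

0.63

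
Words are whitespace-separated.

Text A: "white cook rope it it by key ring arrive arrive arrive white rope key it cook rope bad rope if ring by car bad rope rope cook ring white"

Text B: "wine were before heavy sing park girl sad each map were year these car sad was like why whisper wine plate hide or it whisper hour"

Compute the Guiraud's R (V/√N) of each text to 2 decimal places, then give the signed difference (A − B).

-2.27

A: V=11, N=29, R=2.04
B: V=22, N=26, R=4.31
Difference = 2.04 − 4.31 = -2.27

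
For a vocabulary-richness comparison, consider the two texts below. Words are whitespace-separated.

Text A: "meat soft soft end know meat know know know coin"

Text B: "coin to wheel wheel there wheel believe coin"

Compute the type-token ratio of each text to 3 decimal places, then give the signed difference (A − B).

-0.125

TTR(A) = 5/10 = 0.500
TTR(B) = 5/8 = 0.625
Difference = 0.500 − 0.625 = -0.125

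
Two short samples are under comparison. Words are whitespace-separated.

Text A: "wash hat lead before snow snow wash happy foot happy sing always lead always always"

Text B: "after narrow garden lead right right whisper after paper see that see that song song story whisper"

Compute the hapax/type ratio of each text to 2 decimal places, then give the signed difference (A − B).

-0.01

A: hapax=4, V=9, ratio=0.44
B: hapax=5, V=11, ratio=0.45
Difference = 0.44 − 0.45 = -0.01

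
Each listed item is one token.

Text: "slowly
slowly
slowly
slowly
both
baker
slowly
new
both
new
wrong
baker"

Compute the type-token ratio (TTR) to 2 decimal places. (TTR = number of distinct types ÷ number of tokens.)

0.42

N = 12 tokens, V = 5 types.
TTR = V / N = 5 / 12 = 0.42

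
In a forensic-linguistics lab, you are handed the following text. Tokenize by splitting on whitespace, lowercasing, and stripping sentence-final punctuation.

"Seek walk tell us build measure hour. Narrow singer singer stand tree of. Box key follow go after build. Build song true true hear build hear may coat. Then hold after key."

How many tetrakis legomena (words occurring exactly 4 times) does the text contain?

1

Frequencies: build:4, singer:2, key:2, after:2, true:2, hear:2, seek:1, walk:1, tell:1, us:1, measure:1, hour:1, narrow:1, stand:1, tree:1, of:1, box:1, follow:1, go:1, song:1, … (4 more, each freq 1)
Words with frequency 4: build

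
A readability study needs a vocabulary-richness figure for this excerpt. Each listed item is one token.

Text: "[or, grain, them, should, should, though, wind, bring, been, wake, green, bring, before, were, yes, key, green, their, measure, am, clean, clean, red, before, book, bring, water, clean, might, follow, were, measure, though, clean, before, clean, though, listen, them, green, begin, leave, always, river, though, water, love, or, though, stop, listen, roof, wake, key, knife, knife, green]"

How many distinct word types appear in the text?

Distinct types: {always, am, been, before, begin, book, bring, clean, follow, grain, green, key, knife, leave, listen, love, measure, might, or, red, river, roof, should, stop, their, them, though, wake, water, were, wind, yes}
V = 32

32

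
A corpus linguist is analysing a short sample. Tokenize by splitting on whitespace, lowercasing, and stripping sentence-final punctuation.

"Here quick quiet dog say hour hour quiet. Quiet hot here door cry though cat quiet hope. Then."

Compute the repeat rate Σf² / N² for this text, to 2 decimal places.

0.10

Frequencies: quiet:4, here:2, hour:2, quick:1, dog:1, say:1, hot:1, door:1, cry:1, though:1, cat:1, hope:1, then:1
Σf² = 34; N² = 324
Repeat rate = 34 / 324 = 0.10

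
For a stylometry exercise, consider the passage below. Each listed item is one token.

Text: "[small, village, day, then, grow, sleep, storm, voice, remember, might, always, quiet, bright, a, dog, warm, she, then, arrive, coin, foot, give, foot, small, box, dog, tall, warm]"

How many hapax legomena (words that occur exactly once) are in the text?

18

Frequencies: small:2, then:2, dog:2, warm:2, foot:2, village:1, day:1, grow:1, sleep:1, storm:1, voice:1, remember:1, might:1, always:1, quiet:1, bright:1, a:1, she:1, arrive:1, coin:1, … (3 more, each freq 1)
Hapax (freq=1): a, always, arrive, box, bright, coin, day, give, grow, might, quiet, remember, she, sleep, storm, tall, village, voice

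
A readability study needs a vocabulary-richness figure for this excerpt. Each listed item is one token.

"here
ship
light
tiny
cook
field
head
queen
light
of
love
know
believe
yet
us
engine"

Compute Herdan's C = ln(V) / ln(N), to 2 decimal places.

N = 16, V = 15.
ln(V) = 2.708050, ln(N) = 2.772589
C = 2.708050 / 2.772589 = 0.98

0.98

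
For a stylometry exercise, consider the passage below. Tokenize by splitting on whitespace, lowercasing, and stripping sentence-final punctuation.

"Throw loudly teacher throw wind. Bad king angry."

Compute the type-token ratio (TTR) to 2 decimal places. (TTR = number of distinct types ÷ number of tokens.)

0.88

N = 8 tokens, V = 7 types.
TTR = V / N = 7 / 8 = 0.88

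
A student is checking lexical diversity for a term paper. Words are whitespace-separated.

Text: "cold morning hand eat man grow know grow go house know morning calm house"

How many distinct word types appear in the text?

10

Distinct types: {calm, cold, eat, go, grow, hand, house, know, man, morning}
V = 10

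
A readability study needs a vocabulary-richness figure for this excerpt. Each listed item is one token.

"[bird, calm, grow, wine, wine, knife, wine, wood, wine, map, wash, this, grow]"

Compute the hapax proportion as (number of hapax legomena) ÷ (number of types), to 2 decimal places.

0.78

Frequencies: wine:4, grow:2, bird:1, calm:1, knife:1, wood:1, map:1, wash:1, this:1
Hapax count = 7; type count = 9.
Ratio = 7 / 9 = 0.78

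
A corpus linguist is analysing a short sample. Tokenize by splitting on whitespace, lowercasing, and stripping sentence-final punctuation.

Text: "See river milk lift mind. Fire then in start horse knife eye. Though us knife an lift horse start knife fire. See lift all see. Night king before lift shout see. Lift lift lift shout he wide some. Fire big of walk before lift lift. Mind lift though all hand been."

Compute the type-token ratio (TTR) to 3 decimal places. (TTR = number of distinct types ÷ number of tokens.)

N = 51 tokens, V = 28 types.
TTR = V / N = 28 / 51 = 0.549

0.549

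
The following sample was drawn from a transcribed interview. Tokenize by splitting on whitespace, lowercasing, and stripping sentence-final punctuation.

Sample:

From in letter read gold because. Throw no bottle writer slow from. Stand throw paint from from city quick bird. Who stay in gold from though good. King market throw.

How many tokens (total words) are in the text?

30

Tokens: from, in, letter, read, gold, because, throw, no, bottle, writer, slow, from, stand, throw, paint, from, from, city, quick, bird, who, stay, in, gold, from, though, good, king, market, throw
N = 30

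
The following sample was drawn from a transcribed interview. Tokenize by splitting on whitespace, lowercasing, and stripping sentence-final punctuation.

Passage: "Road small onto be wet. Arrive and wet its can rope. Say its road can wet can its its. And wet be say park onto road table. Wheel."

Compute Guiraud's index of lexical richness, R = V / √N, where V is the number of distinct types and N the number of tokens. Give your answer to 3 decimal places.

2.646

N = 28, V = 14.
√N = 5.291503
R = 14 / 5.291503 = 2.646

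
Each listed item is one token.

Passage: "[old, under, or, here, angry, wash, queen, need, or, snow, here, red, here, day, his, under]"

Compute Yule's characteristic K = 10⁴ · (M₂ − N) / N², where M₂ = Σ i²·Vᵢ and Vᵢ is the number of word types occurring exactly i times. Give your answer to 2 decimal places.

Frequencies: here:3, under:2, or:2, old:1, angry:1, wash:1, queen:1, need:1, snow:1, red:1, day:1, his:1
N = 16. Frequency spectrum: V_1=9, V_2=2, V_3=1
M₂ = 1²·9 + 2²·2 + 3²·1 = 26
K = 10000 × (26 − 16) / 16² = 390.63

390.63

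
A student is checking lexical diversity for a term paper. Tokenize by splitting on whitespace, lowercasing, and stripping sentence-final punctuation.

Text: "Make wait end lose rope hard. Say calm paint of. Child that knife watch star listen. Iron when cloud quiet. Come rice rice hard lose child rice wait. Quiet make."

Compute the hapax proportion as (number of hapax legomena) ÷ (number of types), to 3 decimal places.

0.682

Frequencies: rice:3, make:2, wait:2, lose:2, hard:2, child:2, quiet:2, end:1, rope:1, say:1, calm:1, paint:1, of:1, that:1, knife:1, watch:1, star:1, listen:1, iron:1, when:1, … (2 more, each freq 1)
Hapax count = 15; type count = 22.
Ratio = 15 / 22 = 0.682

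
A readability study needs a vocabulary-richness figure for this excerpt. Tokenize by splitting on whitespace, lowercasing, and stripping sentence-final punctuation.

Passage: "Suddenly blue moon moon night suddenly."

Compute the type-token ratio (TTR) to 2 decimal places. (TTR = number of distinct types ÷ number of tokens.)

N = 6 tokens, V = 4 types.
TTR = V / N = 4 / 6 = 0.67

0.67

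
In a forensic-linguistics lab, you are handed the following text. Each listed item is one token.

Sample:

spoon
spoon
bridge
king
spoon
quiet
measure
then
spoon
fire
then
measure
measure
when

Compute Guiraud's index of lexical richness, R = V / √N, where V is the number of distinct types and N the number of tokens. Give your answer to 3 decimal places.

N = 14, V = 8.
√N = 3.741657
R = 8 / 3.741657 = 2.138

2.138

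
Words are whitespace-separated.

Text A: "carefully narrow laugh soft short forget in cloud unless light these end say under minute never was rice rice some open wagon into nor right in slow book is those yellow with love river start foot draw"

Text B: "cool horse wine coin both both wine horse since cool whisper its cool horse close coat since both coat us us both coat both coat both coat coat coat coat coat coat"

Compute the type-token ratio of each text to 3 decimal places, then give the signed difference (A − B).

0.602

TTR(A) = 35/37 = 0.946
TTR(B) = 11/32 = 0.344
Difference = 0.946 − 0.344 = 0.602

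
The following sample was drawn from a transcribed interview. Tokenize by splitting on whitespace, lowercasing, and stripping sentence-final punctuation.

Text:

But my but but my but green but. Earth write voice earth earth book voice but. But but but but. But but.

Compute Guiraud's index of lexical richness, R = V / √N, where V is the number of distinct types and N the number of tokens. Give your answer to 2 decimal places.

1.49

N = 22, V = 7.
√N = 4.690416
R = 7 / 4.690416 = 1.49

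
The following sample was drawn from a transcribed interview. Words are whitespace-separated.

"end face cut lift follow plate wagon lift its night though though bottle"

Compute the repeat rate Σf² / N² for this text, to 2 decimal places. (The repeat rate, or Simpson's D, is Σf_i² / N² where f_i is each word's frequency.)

0.10

Frequencies: lift:2, though:2, end:1, face:1, cut:1, follow:1, plate:1, wagon:1, its:1, night:1, bottle:1
Σf² = 17; N² = 169
Repeat rate = 17 / 169 = 0.10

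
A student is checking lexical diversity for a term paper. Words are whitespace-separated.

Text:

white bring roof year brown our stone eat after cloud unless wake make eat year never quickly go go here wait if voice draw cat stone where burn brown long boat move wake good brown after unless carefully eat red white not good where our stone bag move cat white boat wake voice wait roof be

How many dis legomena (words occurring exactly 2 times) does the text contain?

Frequencies: white:3, brown:3, stone:3, eat:3, wake:3, roof:2, year:2, our:2, after:2, unless:2, go:2, wait:2, voice:2, cat:2, where:2, boat:2, move:2, good:2, bring:1, cloud:1, … (13 more, each freq 1)
Words with frequency 2: after, boat, cat, go, good, move, our, roof, unless, voice, wait, where, year

13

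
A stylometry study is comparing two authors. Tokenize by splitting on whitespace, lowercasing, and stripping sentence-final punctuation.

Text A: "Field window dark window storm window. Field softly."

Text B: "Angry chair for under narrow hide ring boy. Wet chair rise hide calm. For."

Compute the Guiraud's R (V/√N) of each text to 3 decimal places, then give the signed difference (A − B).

-1.172

A: V=5, N=8, R=1.768
B: V=11, N=14, R=2.940
Difference = 1.768 − 2.940 = -1.172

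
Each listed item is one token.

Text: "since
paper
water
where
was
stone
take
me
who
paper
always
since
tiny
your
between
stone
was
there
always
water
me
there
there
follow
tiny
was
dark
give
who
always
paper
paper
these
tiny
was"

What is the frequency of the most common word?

Frequencies: paper:4, was:4, always:3, tiny:3, there:3, since:2, water:2, stone:2, me:2, who:2, where:1, take:1, your:1, between:1, follow:1, dark:1, give:1, these:1
Most common: 'paper' with frequency 4.

4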